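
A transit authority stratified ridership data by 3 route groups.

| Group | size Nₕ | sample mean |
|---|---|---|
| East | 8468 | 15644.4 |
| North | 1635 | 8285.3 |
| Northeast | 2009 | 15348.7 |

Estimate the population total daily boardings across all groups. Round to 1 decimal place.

176858783.0

Population total = Σ Nₕ·x̄ₕ (each stratum's size times its mean).
8468·15644.4 + 1635·8285.3 + 2009·15348.7 = 132476779.2 + 13546465.5 + 30835538.3 = 176858783.0.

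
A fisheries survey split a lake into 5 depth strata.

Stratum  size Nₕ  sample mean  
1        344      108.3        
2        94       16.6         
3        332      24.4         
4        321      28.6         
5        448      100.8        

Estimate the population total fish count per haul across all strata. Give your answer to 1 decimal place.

101255.4

1: 344·108.3 = 37255.2
2: 94·16.6 = 1560.4
3: 332·24.4 = 8100.8
4: 321·28.6 = 9180.6
5: 448·100.8 = 45158.4
τ̂ = Σ Nₕx̄ₕ = 101255.4.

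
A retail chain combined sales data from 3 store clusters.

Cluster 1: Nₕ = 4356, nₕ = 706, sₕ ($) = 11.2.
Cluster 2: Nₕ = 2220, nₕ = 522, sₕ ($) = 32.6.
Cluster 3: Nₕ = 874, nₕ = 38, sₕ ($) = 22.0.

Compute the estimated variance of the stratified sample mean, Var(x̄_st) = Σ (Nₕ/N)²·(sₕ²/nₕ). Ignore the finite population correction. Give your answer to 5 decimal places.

N = 7450. Term for each stratum: Wₕ²sₕ²/nₕ.
Var(x̄_st) = 0.06074276 + 0.18078321 + 0.17529603 = 0.41682201 → 0.41682.

0.41682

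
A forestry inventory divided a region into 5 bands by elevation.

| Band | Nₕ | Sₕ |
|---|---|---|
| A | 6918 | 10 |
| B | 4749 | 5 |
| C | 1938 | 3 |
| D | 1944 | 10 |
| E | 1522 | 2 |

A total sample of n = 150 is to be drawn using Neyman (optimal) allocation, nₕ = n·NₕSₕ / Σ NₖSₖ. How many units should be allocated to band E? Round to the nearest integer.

A: NₕSₕ = 6918·10 = 69180
B: NₕSₕ = 4749·5 = 23745
C: NₕSₕ = 1938·3 = 5814
D: NₕSₕ = 1944·10 = 19440
E: NₕSₕ = 1522·2 = 3044
Σ NₕSₕ = 121223.
n_E = 150·3044/121223 = 3.767... → 4.

4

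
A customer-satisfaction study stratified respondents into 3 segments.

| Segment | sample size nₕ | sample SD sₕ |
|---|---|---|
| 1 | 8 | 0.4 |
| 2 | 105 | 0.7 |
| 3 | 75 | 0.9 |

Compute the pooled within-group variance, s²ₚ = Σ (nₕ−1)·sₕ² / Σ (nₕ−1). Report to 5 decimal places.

Degrees of freedom: 7 + 104 + 74 = 185.
Σ(nₕ−1)sₕ² = 7·0.16 + 104·0.49 + 74·0.81 = 112.02.
s²ₚ = 112.02 / 185 = 0.6055135... → 0.60551.

0.60551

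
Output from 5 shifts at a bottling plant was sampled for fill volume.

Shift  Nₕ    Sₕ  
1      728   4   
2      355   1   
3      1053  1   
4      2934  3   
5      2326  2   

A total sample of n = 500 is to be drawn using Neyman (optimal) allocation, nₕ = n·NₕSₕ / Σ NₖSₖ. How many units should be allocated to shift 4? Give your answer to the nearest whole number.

1: NₕSₕ = 728·4 = 2912
2: NₕSₕ = 355·1 = 355
3: NₕSₕ = 1053·1 = 1053
4: NₕSₕ = 2934·3 = 8802
5: NₕSₕ = 2326·2 = 4652
Σ NₕSₕ = 17774.
n_4 = 500·8802/17774 = 247.609... → 248.

248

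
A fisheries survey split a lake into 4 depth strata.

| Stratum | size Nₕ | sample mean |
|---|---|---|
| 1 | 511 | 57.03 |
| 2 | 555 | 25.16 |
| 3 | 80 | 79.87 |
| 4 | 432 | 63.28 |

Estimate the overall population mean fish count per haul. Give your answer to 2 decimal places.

x̄_st = (Σ Nₕx̄ₕ) / (Σ Nₕ) = (511·57.03 + 555·25.16 + 80·79.87 + 432·63.28) / 1578
= 76832.69 / 1578 = 48.6899... → 48.69.

48.69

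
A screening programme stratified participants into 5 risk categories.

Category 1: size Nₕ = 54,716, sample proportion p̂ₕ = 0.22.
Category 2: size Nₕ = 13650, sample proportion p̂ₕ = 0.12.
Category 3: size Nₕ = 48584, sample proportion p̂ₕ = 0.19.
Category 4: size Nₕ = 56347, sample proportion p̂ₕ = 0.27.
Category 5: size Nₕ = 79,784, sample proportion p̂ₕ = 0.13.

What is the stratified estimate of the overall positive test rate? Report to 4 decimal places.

Wₕ = Nₕ/N with N = 253081: 0.2162, 0.0539, 0.1920, 0.2226, 0.3153.
p̂_st = 0.2162·0.22 + 0.0539·0.12 + 0.1920·0.19 + 0.2226·0.27 + 0.3153·0.13 ≈ 0.191607... → 0.1916.

0.1916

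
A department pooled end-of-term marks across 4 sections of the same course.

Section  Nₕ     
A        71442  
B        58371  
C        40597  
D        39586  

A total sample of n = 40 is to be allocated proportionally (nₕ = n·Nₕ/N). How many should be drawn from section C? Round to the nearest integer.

8

Share of section C = 40597/209996 = 0.19332.
Allocate 40 × 0.19332 = 7.733... → 8.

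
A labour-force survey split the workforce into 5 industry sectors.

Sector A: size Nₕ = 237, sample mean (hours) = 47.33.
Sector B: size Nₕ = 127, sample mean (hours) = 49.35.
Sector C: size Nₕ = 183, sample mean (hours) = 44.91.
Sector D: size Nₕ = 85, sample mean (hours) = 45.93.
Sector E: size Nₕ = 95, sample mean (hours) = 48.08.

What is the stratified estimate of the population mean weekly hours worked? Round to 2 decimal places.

47.01

N = 727; weights Wₕ = Nₕ/N = (0.3260, 0.1747, 0.2517, 0.1169, 0.1307).
x̄_st = Σ Wₕ·x̄ₕ = 0.3260·47.33 + 0.1747·49.35 + 0.2517·44.91 + 0.1169·45.93 + 0.1307·48.08 ≈ 47.0080...
→ 47.01.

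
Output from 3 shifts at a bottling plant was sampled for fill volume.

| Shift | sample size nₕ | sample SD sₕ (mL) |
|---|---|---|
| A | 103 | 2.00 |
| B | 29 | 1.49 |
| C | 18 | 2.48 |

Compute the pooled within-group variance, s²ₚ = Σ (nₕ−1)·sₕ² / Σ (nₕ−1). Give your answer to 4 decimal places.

3.9097

Degrees of freedom: 102 + 28 + 17 = 147.
Σ(nₕ−1)sₕ² = 102·4 + 28·2.2201 + 17·6.1504 = 574.7196.
s²ₚ = 574.7196 / 147 = 3.909657... → 3.9097.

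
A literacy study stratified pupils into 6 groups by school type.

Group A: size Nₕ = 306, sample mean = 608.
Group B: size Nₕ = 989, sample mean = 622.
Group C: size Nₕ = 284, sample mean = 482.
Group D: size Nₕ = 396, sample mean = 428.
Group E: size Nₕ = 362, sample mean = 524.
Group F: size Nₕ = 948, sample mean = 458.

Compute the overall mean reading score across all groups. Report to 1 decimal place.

x̄_st = (Σ Nₕx̄ₕ) / (Σ Nₕ) = (306·608 + 989·622 + 284·482 + 396·428 + 362·524 + 948·458) / 3285
= 1731454 / 3285 = 527.079... → 527.1.

527.1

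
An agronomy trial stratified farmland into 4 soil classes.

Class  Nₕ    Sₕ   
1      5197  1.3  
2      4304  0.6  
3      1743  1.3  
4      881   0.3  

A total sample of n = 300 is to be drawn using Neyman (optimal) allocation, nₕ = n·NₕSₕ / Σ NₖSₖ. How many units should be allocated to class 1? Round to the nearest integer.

171

Σ NₕSₕ = 5197·1.3 + 4304·0.6 + 1743·1.3 + 881·0.3 = 11868.7.
Share for 1: 6756.1/11868.7 = 0.56924.
n_1 = 300 × 0.56924 = 170.771... → 171.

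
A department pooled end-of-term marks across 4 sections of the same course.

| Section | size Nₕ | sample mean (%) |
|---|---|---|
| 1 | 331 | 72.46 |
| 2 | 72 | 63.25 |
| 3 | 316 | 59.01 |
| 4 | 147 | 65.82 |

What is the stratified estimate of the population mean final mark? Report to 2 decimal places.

N = 331 + 72 + 316 + 147 = 866.
Overall mean = Σ (Nₕ/N)·x̄ₕ — weight by population share, not a simple average.
Σ Nₕx̄ₕ = 331·72.46 + 72·63.25 + 316·59.01 + 147·65.82 = 23984.26 + 4554 + 18647.16 + 9675.54 = 56860.96.
Divide by N: 56860.96 / 866 = 65.6593... → 65.66.

65.66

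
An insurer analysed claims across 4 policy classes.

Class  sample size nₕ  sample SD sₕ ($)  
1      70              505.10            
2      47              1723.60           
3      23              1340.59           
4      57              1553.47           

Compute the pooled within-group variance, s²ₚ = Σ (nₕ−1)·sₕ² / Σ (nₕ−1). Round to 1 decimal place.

1704359.7

1: (70−1)·505.10² = 69·255126.01 = 17603694.69
2: (47−1)·1723.60² = 46·2970796.96 = 136656660.16
3: (23−1)·1340.59² = 22·1797181.5481 = 39537994.0582
4: (57−1)·1553.47² = 56·2413269.0409 = 135143066.2904
Numerator = 328941415.1986; denominator = Σ(nₕ−1) = 193.
s²ₚ = 328941415.1986/193 = 1704359.664... → 1704359.7.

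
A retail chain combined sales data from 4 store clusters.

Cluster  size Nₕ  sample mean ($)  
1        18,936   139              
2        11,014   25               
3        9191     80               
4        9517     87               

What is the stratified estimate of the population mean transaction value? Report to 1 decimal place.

91.9

N = 18936 + 11014 + 9191 + 9517 = 48658.
The stratified mean weights each stratum mean by its population share Nₕ/N.
Σ Nₕx̄ₕ = 18936·139 + 11014·25 + 9191·80 + 9517·87 = 2632104 + 275350 + 735280 + 827979 = 4470713.
Divide by N: 4470713 / 48658 = 91.880... → 91.9.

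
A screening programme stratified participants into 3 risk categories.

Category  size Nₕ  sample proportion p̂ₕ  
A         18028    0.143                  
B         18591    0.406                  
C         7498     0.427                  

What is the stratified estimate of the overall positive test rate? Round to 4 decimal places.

0.3021

N = 18028 + 18591 + 7498 = 44117.
Overall proportion = Σ (Nₕ/N)·p̂ₕ.
Σ Nₕp̂ₕ = 2578.004 + 7547.946 + 3201.646 = 13327.596.
13327.596 / 44117 = 0.302097... → 0.3021.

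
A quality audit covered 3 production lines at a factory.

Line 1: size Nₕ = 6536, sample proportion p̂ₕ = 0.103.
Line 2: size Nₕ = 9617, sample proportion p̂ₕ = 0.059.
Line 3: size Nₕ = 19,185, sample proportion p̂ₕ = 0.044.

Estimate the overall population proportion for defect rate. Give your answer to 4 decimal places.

Wₕ = Nₕ/N with N = 35338: 0.1850, 0.2721, 0.5429.
p̂_st = 0.1850·0.103 + 0.2721·0.059 + 0.5429·0.044 ≈ 0.058995... → 0.0590.

0.0590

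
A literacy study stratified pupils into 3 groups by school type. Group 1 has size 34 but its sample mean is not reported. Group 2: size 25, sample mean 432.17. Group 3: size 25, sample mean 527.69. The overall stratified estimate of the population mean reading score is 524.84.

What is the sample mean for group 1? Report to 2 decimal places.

Σ Nₕx̄ₕ = N·μ, so 34·x̄_1 = 84·524.84 − (25·432.17 + 25·527.69).
= 44086.56 − 23996.5 = 20090.06.
x̄_1 = 20090.06 / 34 = 590.8841... → 590.88.

590.88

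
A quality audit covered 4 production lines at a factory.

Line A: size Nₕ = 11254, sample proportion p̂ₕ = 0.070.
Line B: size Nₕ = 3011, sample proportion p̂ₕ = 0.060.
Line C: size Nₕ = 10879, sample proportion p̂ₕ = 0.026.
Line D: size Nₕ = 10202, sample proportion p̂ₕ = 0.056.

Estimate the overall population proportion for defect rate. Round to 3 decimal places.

0.052

N = 11254 + 3011 + 10879 + 10202 = 35346.
Overall proportion = Σ (Nₕ/N)·p̂ₕ.
Σ Nₕp̂ₕ = 787.78 + 180.66 + 282.854 + 571.312 = 1822.606.
1822.606 / 35346 = 0.05156... → 0.052.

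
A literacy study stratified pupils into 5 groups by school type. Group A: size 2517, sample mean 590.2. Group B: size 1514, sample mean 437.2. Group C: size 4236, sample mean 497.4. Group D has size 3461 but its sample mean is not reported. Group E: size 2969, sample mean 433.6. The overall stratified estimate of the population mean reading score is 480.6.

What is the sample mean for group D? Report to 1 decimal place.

N = 2517 + 1514 + 4236 + 3461 + 2969 = 14697.
Overall total = μ·N = 480.6·14697 = 7063378.2.
Subtract the known strata: 2517·590.2 + 1514·437.2 + 4236·497.4 + 2969·433.6 = 5541799.
Remaining total for group D: 7063378.2 − 5541799 = 1521579.2.
Divide by its size: 1521579.2 / 3461 = 439.636... → 439.6.

439.6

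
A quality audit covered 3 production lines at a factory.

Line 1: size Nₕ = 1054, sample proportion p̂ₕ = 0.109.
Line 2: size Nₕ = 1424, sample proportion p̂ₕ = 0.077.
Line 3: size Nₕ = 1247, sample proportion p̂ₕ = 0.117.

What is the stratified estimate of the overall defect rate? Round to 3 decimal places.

Wₕ = Nₕ/N with N = 3725: 0.2830, 0.3823, 0.3348.
p̂_st = 0.2830·0.109 + 0.3823·0.077 + 0.3348·0.117 ≈ 0.09945... → 0.099.

0.099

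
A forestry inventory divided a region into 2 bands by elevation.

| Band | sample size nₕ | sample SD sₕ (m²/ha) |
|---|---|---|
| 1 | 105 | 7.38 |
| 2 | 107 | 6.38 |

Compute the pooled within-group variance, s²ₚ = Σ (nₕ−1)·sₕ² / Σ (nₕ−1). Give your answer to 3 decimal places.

1: (105−1)·7.38² = 104·54.4644 = 5664.2976
2: (107−1)·6.38² = 106·40.7044 = 4314.6664
Numerator = 9978.964; denominator = Σ(nₕ−1) = 210.
s²ₚ = 9978.964/210 = 47.51888... → 47.519.

47.519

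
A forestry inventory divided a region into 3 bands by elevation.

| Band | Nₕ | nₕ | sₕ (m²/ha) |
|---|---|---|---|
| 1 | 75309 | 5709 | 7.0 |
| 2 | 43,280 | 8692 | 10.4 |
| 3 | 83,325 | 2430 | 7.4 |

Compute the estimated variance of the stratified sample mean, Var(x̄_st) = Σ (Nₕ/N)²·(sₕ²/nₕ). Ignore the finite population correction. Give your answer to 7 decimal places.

0.0056034

N = 201914. Term for each stratum: Wₕ²sₕ²/nₕ.
Var(x̄_st) = 0.0011939797 + 0.0005717269 + 0.0038377347 = 0.0056034412 → 0.0056034.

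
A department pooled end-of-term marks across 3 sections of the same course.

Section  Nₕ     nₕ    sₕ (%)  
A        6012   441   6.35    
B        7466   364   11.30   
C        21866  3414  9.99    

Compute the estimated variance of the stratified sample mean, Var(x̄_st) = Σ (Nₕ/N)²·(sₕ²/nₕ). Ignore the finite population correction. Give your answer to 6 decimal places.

0.029487

N = 35344; Wₕ = Nₕ/N.
section A: (6012/35344)²·6.35²/441 = 0.002645547
section B: (7466/35344)²·11.30²/364 = 0.015653090
section C: (21866/35344)²·9.99²/3414 = 0.011188574
Sum = 0.029487211 → 0.029487.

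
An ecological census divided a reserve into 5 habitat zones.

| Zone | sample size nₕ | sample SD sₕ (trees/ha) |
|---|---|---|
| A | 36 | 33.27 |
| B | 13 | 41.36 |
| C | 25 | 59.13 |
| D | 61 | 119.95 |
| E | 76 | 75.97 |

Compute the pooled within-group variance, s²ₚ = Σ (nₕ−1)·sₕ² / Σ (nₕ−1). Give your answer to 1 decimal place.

6987.0

A: (36−1)·33.27² = 35·1106.8929 = 38741.2515
B: (13−1)·41.36² = 12·1710.6496 = 20527.7952
C: (25−1)·59.13² = 24·3496.3569 = 83912.5656
D: (61−1)·119.95² = 60·14388.0025 = 863280.15
E: (76−1)·75.97² = 75·5771.4409 = 432858.0675
Numerator = 1439319.8298; denominator = Σ(nₕ−1) = 206.
s²ₚ = 1439319.8298/206 = 6986.989... → 6987.0.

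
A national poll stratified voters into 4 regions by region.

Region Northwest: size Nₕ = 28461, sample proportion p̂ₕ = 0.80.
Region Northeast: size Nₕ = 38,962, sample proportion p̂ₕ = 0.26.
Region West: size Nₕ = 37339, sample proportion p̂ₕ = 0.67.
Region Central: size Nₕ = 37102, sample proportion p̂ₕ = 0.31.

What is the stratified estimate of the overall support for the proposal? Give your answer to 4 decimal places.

N = 28461 + 38962 + 37339 + 37102 = 141864.
Overall proportion = Σ (Nₕ/N)·p̂ₕ.
Σ Nₕp̂ₕ = 22768.8 + 10130.12 + 25017.13 + 11501.62 = 69417.67.
69417.67 / 141864 = 0.489325... → 0.4893.

0.4893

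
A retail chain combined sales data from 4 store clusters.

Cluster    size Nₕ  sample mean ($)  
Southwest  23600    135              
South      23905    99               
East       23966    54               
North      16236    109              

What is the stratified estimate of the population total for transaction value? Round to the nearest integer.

Estimate total by summing Nₕ·x̄ₕ over strata.
23600·135 + 23905·99 + 23966·54 + 16236·109 = 3186000 + 2366595 + 1294164 + 1769724 = 8616483.

8616483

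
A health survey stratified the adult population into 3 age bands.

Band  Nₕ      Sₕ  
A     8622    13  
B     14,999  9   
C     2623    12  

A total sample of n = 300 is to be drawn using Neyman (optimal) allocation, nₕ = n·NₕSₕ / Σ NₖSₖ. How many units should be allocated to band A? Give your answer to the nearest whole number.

121

Σ NₕSₕ = 8622·13 + 14999·9 + 2623·12 = 278553.
Share for A: 112086/278553 = 0.40239.
n_A = 300 × 0.40239 = 120.716... → 121.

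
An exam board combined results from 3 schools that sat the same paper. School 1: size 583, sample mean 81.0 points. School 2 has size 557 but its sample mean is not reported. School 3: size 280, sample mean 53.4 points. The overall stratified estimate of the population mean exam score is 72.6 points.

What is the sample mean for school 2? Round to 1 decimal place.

73.5

N = 583 + 557 + 280 = 1420.
Overall total = μ·N = 72.6·1420 = 103092.
Subtract the known strata: 583·81.0 + 280·53.4 = 62175.
Remaining total for school 2: 103092 − 62175 = 40917.
Divide by its size: 40917 / 557 = 73.460... → 73.5.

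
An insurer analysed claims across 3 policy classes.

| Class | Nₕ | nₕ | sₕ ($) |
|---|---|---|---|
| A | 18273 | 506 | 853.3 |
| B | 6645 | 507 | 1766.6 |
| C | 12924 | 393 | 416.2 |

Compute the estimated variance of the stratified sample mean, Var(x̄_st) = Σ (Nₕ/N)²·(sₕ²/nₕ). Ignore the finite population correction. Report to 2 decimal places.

576.74

N = 37842; Wₕ = Nₕ/N.
class A: (18273/37842)²·853.3²/506 = 335.52472
class B: (6645/37842)²·1766.6²/507 = 189.80616
class C: (12924/37842)²·416.2²/393 = 51.41115
Sum = 576.74203 → 576.74.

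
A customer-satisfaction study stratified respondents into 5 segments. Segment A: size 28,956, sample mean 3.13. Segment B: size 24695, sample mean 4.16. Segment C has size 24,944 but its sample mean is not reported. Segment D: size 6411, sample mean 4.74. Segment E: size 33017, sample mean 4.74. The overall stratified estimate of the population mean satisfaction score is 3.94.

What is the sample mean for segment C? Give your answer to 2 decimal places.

3.40

N = 28956 + 24695 + 24944 + 6411 + 33017 = 118023.
Overall total = μ·N = 3.94·118023 = 465010.62.
Subtract the known strata: 28956·3.13 + 24695·4.16 + 6411·4.74 + 33017·4.74 = 380252.2.
Remaining total for segment C: 465010.62 − 380252.2 = 84758.42.
Divide by its size: 84758.42 / 24944 = 3.3979... → 3.40.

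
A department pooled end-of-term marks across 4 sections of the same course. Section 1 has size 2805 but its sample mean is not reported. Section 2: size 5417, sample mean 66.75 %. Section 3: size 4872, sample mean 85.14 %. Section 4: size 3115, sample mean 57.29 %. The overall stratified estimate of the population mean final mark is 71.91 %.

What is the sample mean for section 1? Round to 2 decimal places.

N = 2805 + 5417 + 4872 + 3115 = 16209.
Overall total = μ·N = 71.91·16209 = 1165589.19.
Subtract the known strata: 5417·66.75 + 4872·85.14 + 3115·57.29 = 954845.18.
Remaining total for section 1: 1165589.19 − 954845.18 = 210744.01.
Divide by its size: 210744.01 / 2805 = 75.1316... → 75.13.

75.13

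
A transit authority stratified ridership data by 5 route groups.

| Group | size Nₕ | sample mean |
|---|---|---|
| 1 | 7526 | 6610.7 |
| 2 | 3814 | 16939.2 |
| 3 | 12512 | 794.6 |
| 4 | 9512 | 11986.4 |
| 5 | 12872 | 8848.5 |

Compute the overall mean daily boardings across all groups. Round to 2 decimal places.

7617.72

N = 46236; weights Wₕ = Nₕ/N = (0.1628, 0.0825, 0.2706, 0.2057, 0.2784).
x̄_st = Σ Wₕ·x̄ₕ = 0.1628·6610.7 + 0.0825·16939.2 + 0.2706·794.6 + 0.2057·11986.4 + 0.2784·8848.5 ≈ 7617.7178...
→ 7617.72.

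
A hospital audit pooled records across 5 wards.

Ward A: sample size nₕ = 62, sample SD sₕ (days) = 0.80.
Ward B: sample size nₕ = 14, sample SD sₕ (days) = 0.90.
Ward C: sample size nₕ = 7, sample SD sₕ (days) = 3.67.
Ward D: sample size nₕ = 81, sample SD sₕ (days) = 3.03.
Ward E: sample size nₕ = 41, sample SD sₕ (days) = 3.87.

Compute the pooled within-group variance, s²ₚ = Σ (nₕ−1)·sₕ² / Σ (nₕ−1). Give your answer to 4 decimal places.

7.3197

A: (62−1)·0.80² = 61·0.64 = 39.04
B: (14−1)·0.90² = 13·0.81 = 10.53
C: (7−1)·3.67² = 6·13.4689 = 80.8134
D: (81−1)·3.03² = 80·9.1809 = 734.472
E: (41−1)·3.87² = 40·14.9769 = 599.076
Numerator = 1463.9314; denominator = Σ(nₕ−1) = 200.
s²ₚ = 1463.9314/200 = 7.319657 → 7.3197.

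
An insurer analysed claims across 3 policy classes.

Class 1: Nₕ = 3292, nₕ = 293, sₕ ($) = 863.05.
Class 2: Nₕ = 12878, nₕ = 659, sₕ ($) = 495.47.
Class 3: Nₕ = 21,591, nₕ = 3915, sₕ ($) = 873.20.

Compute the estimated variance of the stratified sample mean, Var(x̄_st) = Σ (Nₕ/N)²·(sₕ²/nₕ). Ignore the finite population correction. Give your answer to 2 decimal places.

N = 37761; Wₕ = Nₕ/N.
class 1: (3292/37761)²·863.05²/293 = 19.32133
class 2: (12878/37761)²·495.47²/659 = 43.32706
class 3: (21591/37761)²·873.20²/3915 = 63.67284
Sum = 126.32123 → 126.32.

126.32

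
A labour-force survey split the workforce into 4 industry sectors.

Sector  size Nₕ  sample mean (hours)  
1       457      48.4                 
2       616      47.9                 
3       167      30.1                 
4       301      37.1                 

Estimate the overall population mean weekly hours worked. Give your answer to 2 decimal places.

N = 1541; weights Wₕ = Nₕ/N = (0.2966, 0.3997, 0.1084, 0.1953).
x̄_st = Σ Wₕ·x̄ₕ = 0.2966·48.4 + 0.3997·47.9 + 0.1084·30.1 + 0.1953·37.1 ≈ 44.0097...
→ 44.01.

44.01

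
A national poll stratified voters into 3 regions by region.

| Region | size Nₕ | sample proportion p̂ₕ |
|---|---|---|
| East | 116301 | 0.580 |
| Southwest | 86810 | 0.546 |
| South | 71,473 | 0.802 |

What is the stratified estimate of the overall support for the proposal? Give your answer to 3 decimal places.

0.627

N = 116301 + 86810 + 71473 = 274584.
Overall proportion = Σ (Nₕ/N)·p̂ₕ.
Σ Nₕp̂ₕ = 67454.58 + 47398.26 + 57321.346 = 172174.186.
172174.186 / 274584 = 0.62704... → 0.627.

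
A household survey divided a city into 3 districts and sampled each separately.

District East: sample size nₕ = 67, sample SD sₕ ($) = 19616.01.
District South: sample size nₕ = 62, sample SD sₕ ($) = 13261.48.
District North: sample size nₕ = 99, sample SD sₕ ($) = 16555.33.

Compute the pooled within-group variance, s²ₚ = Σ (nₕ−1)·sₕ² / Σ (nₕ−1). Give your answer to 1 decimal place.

East: (67−1)·19616.01² = 66·384787848.3201 = 25395997989.1266
South: (62−1)·13261.48² = 61·175866851.7904 = 10727877959.2144
North: (99−1)·16555.33² = 98·274078951.4089 = 26859737238.0722
Numerator = 62983613186.4132; denominator = Σ(nₕ−1) = 225.
s²ₚ = 62983613186.4132/225 = 279927169.717... → 279927169.7.

279927169.7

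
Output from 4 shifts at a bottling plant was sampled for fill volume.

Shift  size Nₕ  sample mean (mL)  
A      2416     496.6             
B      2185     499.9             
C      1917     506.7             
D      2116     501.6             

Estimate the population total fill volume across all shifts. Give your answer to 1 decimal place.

4324796.6

Population total = Σ Nₕ·x̄ₕ (each stratum's size times its mean).
2416·496.6 + 2185·499.9 + 1917·506.7 + 2116·501.6 = 1199785.6 + 1092281.5 + 971343.9 + 1061385.6 = 4324796.6.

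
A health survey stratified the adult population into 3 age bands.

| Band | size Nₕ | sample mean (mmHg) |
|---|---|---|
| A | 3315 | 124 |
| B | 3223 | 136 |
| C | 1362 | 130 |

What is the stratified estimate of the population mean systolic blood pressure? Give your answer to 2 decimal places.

129.93

x̄_st = (Σ Nₕx̄ₕ) / (Σ Nₕ) = (3315·124 + 3223·136 + 1362·130) / 7900
= 1026448 / 7900 = 129.9301... → 129.93.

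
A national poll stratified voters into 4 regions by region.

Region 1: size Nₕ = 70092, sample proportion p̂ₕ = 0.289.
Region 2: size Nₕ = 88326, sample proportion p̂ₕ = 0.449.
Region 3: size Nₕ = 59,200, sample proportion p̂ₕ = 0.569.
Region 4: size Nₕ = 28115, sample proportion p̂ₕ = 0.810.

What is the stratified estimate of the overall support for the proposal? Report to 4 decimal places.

Wₕ = Nₕ/N with N = 245733: 0.2852, 0.3594, 0.2409, 0.1144.
p̂_st = 0.2852·0.289 + 0.3594·0.449 + 0.2409·0.569 + 0.1144·0.810 ≈ 0.473575... → 0.4736.

0.4736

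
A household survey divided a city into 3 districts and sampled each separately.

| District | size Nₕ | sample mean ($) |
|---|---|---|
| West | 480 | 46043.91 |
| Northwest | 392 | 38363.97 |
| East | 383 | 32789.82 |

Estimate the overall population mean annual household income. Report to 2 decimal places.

N = 480 + 392 + 383 = 1255.
Weight each subgroup mean by Nₕ/N and sum.
Σ Nₕx̄ₕ = 480·46043.91 + 392·38363.97 + 383·32789.82 = 22101076.8 + 15038676.24 + 12558501.06 = 49698254.1.
Divide by N: 49698254.1 / 1255 = 39600.2025... → 39600.20.

39600.20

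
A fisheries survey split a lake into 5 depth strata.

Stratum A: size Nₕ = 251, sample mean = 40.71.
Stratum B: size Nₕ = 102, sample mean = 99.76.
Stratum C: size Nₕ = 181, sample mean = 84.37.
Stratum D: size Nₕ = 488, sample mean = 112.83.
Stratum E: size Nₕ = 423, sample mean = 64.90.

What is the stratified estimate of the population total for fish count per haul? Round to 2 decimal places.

118178.44

Population total = Σ Nₕ·x̄ₕ (each stratum's size times its mean).
251·40.71 + 102·99.76 + 181·84.37 + 488·112.83 + 423·64.90 = 10218.21 + 10175.52 + 15270.97 + 55061.04 + 27452.7 = 118178.44.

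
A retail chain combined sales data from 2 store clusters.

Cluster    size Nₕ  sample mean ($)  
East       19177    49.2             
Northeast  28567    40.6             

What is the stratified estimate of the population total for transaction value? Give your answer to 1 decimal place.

2103328.6

East: 19177·49.2 = 943508.4
Northeast: 28567·40.6 = 1159820.2
τ̂ = Σ Nₕx̄ₕ = 2103328.6.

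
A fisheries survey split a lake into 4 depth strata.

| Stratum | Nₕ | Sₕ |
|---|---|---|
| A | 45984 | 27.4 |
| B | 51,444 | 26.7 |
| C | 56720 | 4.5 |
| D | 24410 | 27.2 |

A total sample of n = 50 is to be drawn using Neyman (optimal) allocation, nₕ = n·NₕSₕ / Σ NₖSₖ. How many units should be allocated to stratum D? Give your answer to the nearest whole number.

9

Σ NₕSₕ = 45984·27.4 + 51444·26.7 + 56720·4.5 + 24410·27.2 = 3552708.4.
Share for D: 663952/3552708.4 = 0.18689.
n_D = 50 × 0.18689 = 9.344... → 9.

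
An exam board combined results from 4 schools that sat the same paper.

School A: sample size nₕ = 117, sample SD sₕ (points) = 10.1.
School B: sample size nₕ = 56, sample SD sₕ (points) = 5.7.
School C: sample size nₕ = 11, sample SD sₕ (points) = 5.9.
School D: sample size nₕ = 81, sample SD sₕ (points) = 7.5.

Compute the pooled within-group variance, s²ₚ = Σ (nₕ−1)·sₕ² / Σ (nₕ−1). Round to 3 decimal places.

70.759

A: (117−1)·10.1² = 116·102.01 = 11833.16
B: (56−1)·5.7² = 55·32.49 = 1786.95
C: (11−1)·5.9² = 10·34.81 = 348.1
D: (81−1)·7.5² = 80·56.25 = 4500
Numerator = 18468.21; denominator = Σ(nₕ−1) = 261.
s²ₚ = 18468.21/261 = 70.75943... → 70.759.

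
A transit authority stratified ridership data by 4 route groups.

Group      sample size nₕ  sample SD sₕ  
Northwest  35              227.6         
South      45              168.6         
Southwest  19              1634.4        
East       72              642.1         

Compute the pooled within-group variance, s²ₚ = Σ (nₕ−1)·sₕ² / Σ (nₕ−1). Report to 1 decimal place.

Northwest: (35−1)·227.6² = 34·51801.76 = 1761259.84
South: (45−1)·168.6² = 44·28425.96 = 1250742.24
Southwest: (19−1)·1634.4² = 18·2671263.36 = 48082740.48
East: (72−1)·642.1² = 71·412292.41 = 29272761.11
Numerator = 80367503.67; denominator = Σ(nₕ−1) = 167.
s²ₚ = 80367503.67/167 = 481242.537... → 481242.5.

481242.5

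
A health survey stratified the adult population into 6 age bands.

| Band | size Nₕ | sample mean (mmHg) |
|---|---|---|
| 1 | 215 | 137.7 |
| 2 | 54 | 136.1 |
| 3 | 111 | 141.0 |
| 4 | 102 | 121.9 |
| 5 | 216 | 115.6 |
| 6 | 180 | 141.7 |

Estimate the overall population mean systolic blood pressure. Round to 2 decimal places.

131.57

N = 215 + 54 + 111 + 102 + 216 + 180 = 878.
The stratified mean weights each stratum mean by its population share Nₕ/N.
Σ Nₕx̄ₕ = 215·137.7 + 54·136.1 + 111·141.0 + 102·121.9 + 216·115.6 + 180·141.7 = 29605.5 + 7349.4 + 15651 + 12433.8 + 24969.6 + 25506 = 115515.3.
Divide by N: 115515.3 / 878 = 131.5664... → 131.57.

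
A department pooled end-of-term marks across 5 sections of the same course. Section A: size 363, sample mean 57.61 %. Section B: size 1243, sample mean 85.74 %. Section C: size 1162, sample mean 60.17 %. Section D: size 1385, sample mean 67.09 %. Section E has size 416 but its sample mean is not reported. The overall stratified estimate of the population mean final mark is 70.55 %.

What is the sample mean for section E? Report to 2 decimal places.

Σ Nₕx̄ₕ = N·μ, so 416·x̄_E = 4569·70.55 − (363·57.61 + 1243·85.74 + 1162·60.17 + 1385·67.09).
= 322342.95 − 290324.44 = 32018.51.
x̄_E = 32018.51 / 416 = 76.9676... → 76.97.

76.97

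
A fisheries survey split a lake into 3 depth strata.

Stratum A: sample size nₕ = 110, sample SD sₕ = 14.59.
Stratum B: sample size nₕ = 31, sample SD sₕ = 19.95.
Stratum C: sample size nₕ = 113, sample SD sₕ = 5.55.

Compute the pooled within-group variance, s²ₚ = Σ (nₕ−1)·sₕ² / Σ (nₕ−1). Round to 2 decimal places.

153.76

Degrees of freedom: 109 + 30 + 112 = 251.
Σ(nₕ−1)sₕ² = 109·212.8681 + 30·398.0025 + 112·30.8025 = 38592.5779.
s²ₚ = 38592.5779 / 251 = 153.7553... → 153.76.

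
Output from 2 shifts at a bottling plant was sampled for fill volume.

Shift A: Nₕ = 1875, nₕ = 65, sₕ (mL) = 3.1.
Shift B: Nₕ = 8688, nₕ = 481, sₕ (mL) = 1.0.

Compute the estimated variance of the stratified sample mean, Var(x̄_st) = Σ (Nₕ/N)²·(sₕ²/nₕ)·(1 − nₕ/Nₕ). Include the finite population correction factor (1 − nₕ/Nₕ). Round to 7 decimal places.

N = 10563; Wₕ = Nₕ/N.
shift A: (1875/10563)²·3.1²/65·(1 − 65/1875) = 0.0044969216
shift B: (8688/10563)²·1.0²/481·(1 − 481/8688) = 0.0013285705
Sum = 0.0058254921 → 0.0058255.

0.0058255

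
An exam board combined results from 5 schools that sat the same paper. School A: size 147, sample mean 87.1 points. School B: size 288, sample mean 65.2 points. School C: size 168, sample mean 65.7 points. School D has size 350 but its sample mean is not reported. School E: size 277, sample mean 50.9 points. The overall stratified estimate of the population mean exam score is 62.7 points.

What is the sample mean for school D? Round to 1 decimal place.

58.3

N = 147 + 288 + 168 + 350 + 277 = 1230.
Overall total = μ·N = 62.7·1230 = 77121.
Subtract the known strata: 147·87.1 + 288·65.2 + 168·65.7 + 277·50.9 = 56718.2.
Remaining total for school D: 77121 − 56718.2 = 20402.8.
Divide by its size: 20402.8 / 350 = 58.294... → 58.3.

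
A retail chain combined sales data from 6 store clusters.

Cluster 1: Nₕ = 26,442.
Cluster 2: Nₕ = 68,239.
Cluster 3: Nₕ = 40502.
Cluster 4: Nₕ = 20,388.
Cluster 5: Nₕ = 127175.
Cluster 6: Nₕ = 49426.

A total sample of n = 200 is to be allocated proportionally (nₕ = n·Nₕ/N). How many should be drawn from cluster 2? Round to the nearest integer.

N = 26442 + 68239 + 40502 + 20388 + 127175 + 49426 = 332172.
n_2 = 200·68239/332172 = 41.087... → 41.

41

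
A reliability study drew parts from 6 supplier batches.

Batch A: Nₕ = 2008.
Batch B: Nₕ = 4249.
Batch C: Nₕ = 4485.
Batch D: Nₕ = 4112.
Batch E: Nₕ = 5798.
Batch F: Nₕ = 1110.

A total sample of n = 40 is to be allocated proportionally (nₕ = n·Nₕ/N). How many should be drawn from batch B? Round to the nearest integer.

8

N = 2008 + 4249 + 4485 + 4112 + 5798 + 1110 = 21762.
n_B = 40·4249/21762 = 7.810... → 8.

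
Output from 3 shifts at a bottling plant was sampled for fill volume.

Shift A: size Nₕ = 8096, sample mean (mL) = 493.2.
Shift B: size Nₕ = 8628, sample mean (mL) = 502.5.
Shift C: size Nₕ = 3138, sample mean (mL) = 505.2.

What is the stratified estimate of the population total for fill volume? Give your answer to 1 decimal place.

Population total = Σ Nₕ·x̄ₕ (each stratum's size times its mean).
8096·493.2 + 8628·502.5 + 3138·505.2 = 3992947.2 + 4335570 + 1585317.6 = 9913834.8.

9913834.8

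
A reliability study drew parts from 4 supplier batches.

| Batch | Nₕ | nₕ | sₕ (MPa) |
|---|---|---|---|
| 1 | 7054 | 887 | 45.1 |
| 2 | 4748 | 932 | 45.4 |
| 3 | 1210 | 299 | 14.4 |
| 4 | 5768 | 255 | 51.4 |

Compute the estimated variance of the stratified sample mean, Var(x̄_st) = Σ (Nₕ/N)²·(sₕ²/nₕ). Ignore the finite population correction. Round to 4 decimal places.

1.4451

N = 18780. Term for each stratum: Wₕ²sₕ²/nₕ.
Var(x̄_st) = 0.3235260 + 0.1413598 + 0.0028789 + 0.9773394 = 1.4451041 → 1.4451.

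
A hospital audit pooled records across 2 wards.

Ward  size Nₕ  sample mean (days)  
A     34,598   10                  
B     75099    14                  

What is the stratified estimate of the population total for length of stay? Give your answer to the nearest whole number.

A: 34598·10 = 345980
B: 75099·14 = 1051386
τ̂ = Σ Nₕx̄ₕ = 1397366.

1397366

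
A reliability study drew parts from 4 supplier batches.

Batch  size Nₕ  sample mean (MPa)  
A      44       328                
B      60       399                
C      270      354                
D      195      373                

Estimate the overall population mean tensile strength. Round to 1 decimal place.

N = 44 + 60 + 270 + 195 = 569.
The stratified mean weights each stratum mean by its population share Nₕ/N.
Σ Nₕx̄ₕ = 44·328 + 60·399 + 270·354 + 195·373 = 14432 + 23940 + 95580 + 72735 = 206687.
Divide by N: 206687 / 569 = 363.246... → 363.2.

363.2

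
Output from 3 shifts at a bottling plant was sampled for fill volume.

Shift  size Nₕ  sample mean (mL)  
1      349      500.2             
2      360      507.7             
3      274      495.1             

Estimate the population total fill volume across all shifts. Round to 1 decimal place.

1: 349·500.2 = 174569.8
2: 360·507.7 = 182772
3: 274·495.1 = 135657.4
τ̂ = Σ Nₕx̄ₕ = 492999.2.

492999.2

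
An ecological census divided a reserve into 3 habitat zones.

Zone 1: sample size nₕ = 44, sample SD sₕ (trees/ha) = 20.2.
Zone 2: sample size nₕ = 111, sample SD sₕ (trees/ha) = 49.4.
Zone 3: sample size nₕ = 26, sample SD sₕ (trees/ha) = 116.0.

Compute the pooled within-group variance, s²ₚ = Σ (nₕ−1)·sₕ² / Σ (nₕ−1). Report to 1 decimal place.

1: (44−1)·20.2² = 43·408.04 = 17545.72
2: (111−1)·49.4² = 110·2440.36 = 268439.6
3: (26−1)·116.0² = 25·13456 = 336400
Numerator = 622385.32; denominator = Σ(nₕ−1) = 178.
s²ₚ = 622385.32/178 = 3496.547... → 3496.5.

3496.5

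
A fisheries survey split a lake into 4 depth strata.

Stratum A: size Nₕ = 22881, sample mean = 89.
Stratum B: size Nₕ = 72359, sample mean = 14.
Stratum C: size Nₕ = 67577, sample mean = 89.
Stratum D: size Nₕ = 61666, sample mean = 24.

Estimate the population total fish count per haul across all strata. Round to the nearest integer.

Population total = Σ Nₕ·x̄ₕ (each stratum's size times its mean).
22881·89 + 72359·14 + 67577·89 + 61666·24 = 2036409 + 1013026 + 6014353 + 1479984 = 10543772.

10543772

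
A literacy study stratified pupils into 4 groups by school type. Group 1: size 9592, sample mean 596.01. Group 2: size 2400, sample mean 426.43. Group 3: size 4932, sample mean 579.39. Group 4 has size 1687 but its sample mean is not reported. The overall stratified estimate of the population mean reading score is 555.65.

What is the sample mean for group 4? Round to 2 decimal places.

440.60

Σ Nₕx̄ₕ = N·μ, so 1687·x̄_4 = 18611·555.65 − (9592·596.01 + 2400·426.43 + 4932·579.39).
= 10341202.15 − 9597911.4 = 743290.75.
x̄_4 = 743290.75 / 1687 = 440.5991... → 440.60.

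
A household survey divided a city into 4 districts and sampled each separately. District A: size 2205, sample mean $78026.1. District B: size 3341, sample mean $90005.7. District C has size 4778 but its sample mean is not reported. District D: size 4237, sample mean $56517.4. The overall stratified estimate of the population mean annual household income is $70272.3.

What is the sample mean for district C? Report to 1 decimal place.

65093.0

N = 2205 + 3341 + 4778 + 4237 = 14561.
Overall total = μ·N = 70272.3·14561 = 1023234960.3.
Subtract the known strata: 2205·78026.1 + 3341·90005.7 + 4237·56517.4 = 712220818.
Remaining total for district C: 1023234960.3 − 712220818 = 311014142.3.
Divide by its size: 311014142.3 / 4778 = 65092.956... → 65093.0.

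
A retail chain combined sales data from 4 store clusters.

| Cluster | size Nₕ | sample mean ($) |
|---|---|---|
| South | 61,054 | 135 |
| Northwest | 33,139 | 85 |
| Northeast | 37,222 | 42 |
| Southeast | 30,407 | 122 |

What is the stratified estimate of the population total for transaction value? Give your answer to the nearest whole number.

South: 61054·135 = 8242290
Northwest: 33139·85 = 2816815
Northeast: 37222·42 = 1563324
Southeast: 30407·122 = 3709654
τ̂ = Σ Nₕx̄ₕ = 16332083.

16332083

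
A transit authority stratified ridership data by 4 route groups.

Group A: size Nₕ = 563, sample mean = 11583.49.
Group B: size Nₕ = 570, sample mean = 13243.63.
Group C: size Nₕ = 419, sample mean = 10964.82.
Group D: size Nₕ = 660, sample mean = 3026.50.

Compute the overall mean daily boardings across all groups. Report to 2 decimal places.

9340.92

N = 2212; weights Wₕ = Nₕ/N = (0.2545, 0.2577, 0.1894, 0.2984).
x̄_st = Σ Wₕ·x̄ₕ = 0.2545·11583.49 + 0.2577·13243.63 + 0.1894·10964.82 + 0.2984·3026.50 ≈ 9340.9238...
→ 9340.92.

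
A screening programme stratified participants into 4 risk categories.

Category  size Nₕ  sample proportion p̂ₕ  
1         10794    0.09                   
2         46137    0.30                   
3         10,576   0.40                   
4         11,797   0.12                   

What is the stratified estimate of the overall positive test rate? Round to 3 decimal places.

0.258

Wₕ = Nₕ/N with N = 79304: 0.1361, 0.5818, 0.1334, 0.1488.
p̂_st = 0.1361·0.09 + 0.5818·0.30 + 0.1334·0.40 + 0.1488·0.12 ≈ 0.25798... → 0.258.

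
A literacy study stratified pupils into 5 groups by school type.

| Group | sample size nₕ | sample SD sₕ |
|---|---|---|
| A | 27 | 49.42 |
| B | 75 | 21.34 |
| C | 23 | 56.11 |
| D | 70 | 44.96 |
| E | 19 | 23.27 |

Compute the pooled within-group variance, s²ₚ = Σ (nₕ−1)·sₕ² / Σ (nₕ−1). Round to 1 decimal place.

1510.5

Degrees of freedom: 26 + 74 + 22 + 69 + 18 = 209.
Σ(nₕ−1)sₕ² = 26·2442.3364 + 74·455.3956 + 22·3148.3321 + 69·2021.4016 + 18·541.4929 = 315686.9096.
s²ₚ = 315686.9096 / 209 = 1510.464... → 1510.5.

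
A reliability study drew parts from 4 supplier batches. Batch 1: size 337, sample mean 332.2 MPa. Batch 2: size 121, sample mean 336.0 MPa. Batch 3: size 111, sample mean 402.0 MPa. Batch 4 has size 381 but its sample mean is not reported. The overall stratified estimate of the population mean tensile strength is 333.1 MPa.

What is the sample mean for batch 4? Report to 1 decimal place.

312.9

N = 337 + 121 + 111 + 381 = 950.
Overall total = μ·N = 333.1·950 = 316445.
Subtract the known strata: 337·332.2 + 121·336.0 + 111·402.0 = 197229.4.
Remaining total for batch 4: 316445 − 197229.4 = 119215.6.
Divide by its size: 119215.6 / 381 = 312.902... → 312.9.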